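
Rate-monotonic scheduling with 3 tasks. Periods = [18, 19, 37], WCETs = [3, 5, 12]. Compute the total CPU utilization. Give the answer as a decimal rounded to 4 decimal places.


Compute individual utilizations (exact fractions):
  Task 1: C/T = 3/18 = 1/6 (approx. 0.1667)
  Task 2: C/T = 5/19 (approx. 0.2632)
  Task 3: C/T = 12/37 (approx. 0.3243)
Total utilization U = 1/6 + 5/19 + 12/37 = 3181/4218
Rounded to 4 decimal places: U = 0.7541
RM (Liu & Layland) bound for 3 tasks = 0.779763; compare with U = 3181/4218 (approx. 0.754149)
U <= bound, so schedulable by RM sufficient condition.

0.7541


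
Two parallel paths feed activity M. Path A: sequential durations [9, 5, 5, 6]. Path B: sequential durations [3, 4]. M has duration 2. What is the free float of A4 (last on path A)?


ES(A4) = sum of predecessors on chain A = 19
EF(A4) = ES + duration = 19 + 6 = 25
Successor of A4 is M. ES(M) = max(sum(A), sum(B)) = max(25, 7) = 25
Free float = ES(successor) - EF(current) = 25 - 25 = 0

0


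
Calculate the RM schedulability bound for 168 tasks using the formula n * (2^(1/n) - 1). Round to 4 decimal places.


Compute 2^(1/168) = 1.0041343992
Subtract 1: 1.0041343992 - 1 = 0.0041343992
Multiply by n: 168 * 0.0041343992 = 0.6945790656
Round to 4 dp: 0.6946

0.6946


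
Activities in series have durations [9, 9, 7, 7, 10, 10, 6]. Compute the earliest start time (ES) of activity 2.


Activity 2 starts after activities 1 through 1 complete.
Predecessor durations: [9]
ES = 9 = 9

9


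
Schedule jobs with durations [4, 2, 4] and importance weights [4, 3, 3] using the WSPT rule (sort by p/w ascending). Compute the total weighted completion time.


Compute p/w ratios and sort ascending (WSPT): [(2, 3), (4, 4), (4, 3)]
Compute weighted completion times:
  Job (p=2,w=3): C=2, w*C=3*2=6
  Job (p=4,w=4): C=6, w*C=4*6=24
  Job (p=4,w=3): C=10, w*C=3*10=30
Total weighted completion time = 60

60


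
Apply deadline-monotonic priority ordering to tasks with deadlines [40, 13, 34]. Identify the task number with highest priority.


Sort tasks by relative deadline (ascending):
  Task 2: deadline = 13
  Task 3: deadline = 34
  Task 1: deadline = 40
Priority order (highest first): [2, 3, 1]
Highest priority task = 2

2


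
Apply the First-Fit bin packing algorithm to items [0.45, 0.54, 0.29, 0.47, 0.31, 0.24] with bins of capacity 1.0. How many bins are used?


Place items sequentially using First-Fit:
  Item 0.45 -> new Bin 1
  Item 0.54 -> Bin 1 (now 0.99)
  Item 0.29 -> new Bin 2
  Item 0.47 -> Bin 2 (now 0.76)
  Item 0.31 -> new Bin 3
  Item 0.24 -> Bin 2 (now 1.0)
Total bins used = 3

3


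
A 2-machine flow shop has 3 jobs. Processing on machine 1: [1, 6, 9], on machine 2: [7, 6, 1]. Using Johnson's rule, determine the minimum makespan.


Apply Johnson's rule:
  Group 1 (a <= b): [(1, 1, 7), (2, 6, 6)]
  Group 2 (a > b): [(3, 9, 1)]
Optimal job order: [1, 2, 3]
Schedule:
  Job 1: M1 done at 1, M2 done at 8
  Job 2: M1 done at 7, M2 done at 14
  Job 3: M1 done at 16, M2 done at 17
Makespan = 17

17


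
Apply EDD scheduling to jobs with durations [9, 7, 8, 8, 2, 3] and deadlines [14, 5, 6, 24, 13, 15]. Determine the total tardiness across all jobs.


Sort by due date (EDD order): [(7, 5), (8, 6), (2, 13), (9, 14), (3, 15), (8, 24)]
Compute completion times and tardiness:
  Job 1: p=7, d=5, C=7, tardiness=max(0,7-5)=2
  Job 2: p=8, d=6, C=15, tardiness=max(0,15-6)=9
  Job 3: p=2, d=13, C=17, tardiness=max(0,17-13)=4
  Job 4: p=9, d=14, C=26, tardiness=max(0,26-14)=12
  Job 5: p=3, d=15, C=29, tardiness=max(0,29-15)=14
  Job 6: p=8, d=24, C=37, tardiness=max(0,37-24)=13
Total tardiness = 54

54


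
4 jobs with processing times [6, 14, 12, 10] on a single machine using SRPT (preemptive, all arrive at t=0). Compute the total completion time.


Since all jobs arrive at t=0, SRPT equals SPT ordering.
SPT order: [6, 10, 12, 14]
Completion times:
  Job 1: p=6, C=6
  Job 2: p=10, C=16
  Job 3: p=12, C=28
  Job 4: p=14, C=42
Total completion time = 6 + 16 + 28 + 42 = 92

92


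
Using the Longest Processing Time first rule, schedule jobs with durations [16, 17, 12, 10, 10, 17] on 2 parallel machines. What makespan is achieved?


Sort jobs in decreasing order (LPT): [17, 17, 16, 12, 10, 10]
Assign each job to the least loaded machine:
  Machine 1: jobs [17, 16, 10], load = 43
  Machine 2: jobs [17, 12, 10], load = 39
Makespan = max load = 43

43


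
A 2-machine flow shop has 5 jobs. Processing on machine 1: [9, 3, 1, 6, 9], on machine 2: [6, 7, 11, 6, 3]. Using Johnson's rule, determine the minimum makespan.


Apply Johnson's rule:
  Group 1 (a <= b): [(3, 1, 11), (2, 3, 7), (4, 6, 6)]
  Group 2 (a > b): [(1, 9, 6), (5, 9, 3)]
Optimal job order: [3, 2, 4, 1, 5]
Schedule:
  Job 3: M1 done at 1, M2 done at 12
  Job 2: M1 done at 4, M2 done at 19
  Job 4: M1 done at 10, M2 done at 25
  Job 1: M1 done at 19, M2 done at 31
  Job 5: M1 done at 28, M2 done at 34
Makespan = 34

34


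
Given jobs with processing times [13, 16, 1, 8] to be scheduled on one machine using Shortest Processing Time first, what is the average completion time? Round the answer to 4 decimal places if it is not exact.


Sort jobs by processing time (SPT order): [1, 8, 13, 16]
Compute completion times sequentially:
  Job 1: processing = 1, completes at 1
  Job 2: processing = 8, completes at 9
  Job 3: processing = 13, completes at 22
  Job 4: processing = 16, completes at 38
Sum of completion times = 70
Average completion time = 70/4 = 17.5

17.5


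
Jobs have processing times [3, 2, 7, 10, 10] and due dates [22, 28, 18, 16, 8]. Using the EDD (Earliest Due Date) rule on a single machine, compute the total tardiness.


Sort by due date (EDD order): [(10, 8), (10, 16), (7, 18), (3, 22), (2, 28)]
Compute completion times and tardiness:
  Job 1: p=10, d=8, C=10, tardiness=max(0,10-8)=2
  Job 2: p=10, d=16, C=20, tardiness=max(0,20-16)=4
  Job 3: p=7, d=18, C=27, tardiness=max(0,27-18)=9
  Job 4: p=3, d=22, C=30, tardiness=max(0,30-22)=8
  Job 5: p=2, d=28, C=32, tardiness=max(0,32-28)=4
Total tardiness = 27

27


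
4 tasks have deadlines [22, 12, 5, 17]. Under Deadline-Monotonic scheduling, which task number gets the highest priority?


Sort tasks by relative deadline (ascending):
  Task 3: deadline = 5
  Task 2: deadline = 12
  Task 4: deadline = 17
  Task 1: deadline = 22
Priority order (highest first): [3, 2, 4, 1]
Highest priority task = 3

3


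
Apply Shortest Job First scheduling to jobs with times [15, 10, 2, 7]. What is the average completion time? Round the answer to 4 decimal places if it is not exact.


SJF order (ascending): [2, 7, 10, 15]
Completion times:
  Job 1: burst=2, C=2
  Job 2: burst=7, C=9
  Job 3: burst=10, C=19
  Job 4: burst=15, C=34
Average completion = 64/4 = 16.0

16.0


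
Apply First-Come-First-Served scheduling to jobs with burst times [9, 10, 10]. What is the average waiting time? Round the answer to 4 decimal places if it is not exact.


FCFS order (as given): [9, 10, 10]
Waiting times:
  Job 1: wait = 0
  Job 2: wait = 9
  Job 3: wait = 19
Sum of waiting times = 28
Average waiting time = 28/3 = 9.3333

9.3333


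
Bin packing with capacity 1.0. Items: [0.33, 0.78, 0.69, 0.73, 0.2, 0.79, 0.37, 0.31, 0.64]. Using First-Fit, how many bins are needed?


Place items sequentially using First-Fit:
  Item 0.33 -> new Bin 1
  Item 0.78 -> new Bin 2
  Item 0.69 -> new Bin 3
  Item 0.73 -> new Bin 4
  Item 0.2 -> Bin 1 (now 0.53)
  Item 0.79 -> new Bin 5
  Item 0.37 -> Bin 1 (now 0.9)
  Item 0.31 -> Bin 3 (now 1.0)
  Item 0.64 -> new Bin 6
Total bins used = 6

6


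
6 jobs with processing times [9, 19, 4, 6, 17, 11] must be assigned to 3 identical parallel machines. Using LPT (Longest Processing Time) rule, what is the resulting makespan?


Sort jobs in decreasing order (LPT): [19, 17, 11, 9, 6, 4]
Assign each job to the least loaded machine:
  Machine 1: jobs [19, 4], load = 23
  Machine 2: jobs [17, 6], load = 23
  Machine 3: jobs [11, 9], load = 20
Makespan = max load = 23

23


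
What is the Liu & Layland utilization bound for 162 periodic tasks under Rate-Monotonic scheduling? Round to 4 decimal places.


Compute 2^(1/162) = 1.0042878529
Subtract 1: 1.0042878529 - 1 = 0.0042878529
Multiply by n: 162 * 0.0042878529 = 0.6946321698
Round to 4 dp: 0.6946

0.6946


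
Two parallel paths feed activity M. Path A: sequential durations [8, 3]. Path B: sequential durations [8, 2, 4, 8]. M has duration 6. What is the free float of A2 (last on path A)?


ES(A2) = sum of predecessors on chain A = 8
EF(A2) = ES + duration = 8 + 3 = 11
Successor of A2 is M. ES(M) = max(sum(A), sum(B)) = max(11, 22) = 22
Free float = ES(successor) - EF(current) = 22 - 11 = 11

11


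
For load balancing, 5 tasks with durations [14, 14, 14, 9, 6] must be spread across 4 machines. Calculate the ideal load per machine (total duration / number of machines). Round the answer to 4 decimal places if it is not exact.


Total processing time = 14 + 14 + 14 + 9 + 6 = 57
Number of machines = 4
Ideal balanced load = 57 / 4 = 14.25

14.25


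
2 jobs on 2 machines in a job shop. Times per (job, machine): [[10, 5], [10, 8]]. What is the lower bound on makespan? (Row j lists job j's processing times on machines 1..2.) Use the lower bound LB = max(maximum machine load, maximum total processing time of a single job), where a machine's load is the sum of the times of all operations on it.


Machine loads:
  Machine 1: 10 + 10 = 20
  Machine 2: 5 + 8 = 13
Max machine load = 20
Job totals:
  Job 1: 15
  Job 2: 18
Max job total = 18
Lower bound = max(20, 18) = 20

20


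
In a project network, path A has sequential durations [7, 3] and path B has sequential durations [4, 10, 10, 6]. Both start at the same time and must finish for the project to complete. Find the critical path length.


Path A total = 7 + 3 = 10
Path B total = 4 + 10 + 10 + 6 = 30
Critical path = longest path = max(10, 30) = 30

30


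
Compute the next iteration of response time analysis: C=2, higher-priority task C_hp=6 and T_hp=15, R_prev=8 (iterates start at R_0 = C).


R_next = C + ceil(R_prev / T_hp) * C_hp
ceil(8 / 15) = ceil(0.5333) = 1
Interference = 1 * 6 = 6
R_next = 2 + 6 = 8
R_next = R_prev, so the iteration has converged (response time = 8).

8


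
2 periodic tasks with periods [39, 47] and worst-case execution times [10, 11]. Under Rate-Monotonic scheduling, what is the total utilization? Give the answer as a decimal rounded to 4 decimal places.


Compute individual utilizations (exact fractions):
  Task 1: C/T = 10/39 (approx. 0.2564)
  Task 2: C/T = 11/47 (approx. 0.234)
Total utilization U = 10/39 + 11/47 = 899/1833
Rounded to 4 decimal places: U = 0.4905
RM (Liu & Layland) bound for 2 tasks = 0.828427; compare with U = 899/1833 (approx. 0.490453)
U <= bound, so schedulable by RM sufficient condition.

0.4905


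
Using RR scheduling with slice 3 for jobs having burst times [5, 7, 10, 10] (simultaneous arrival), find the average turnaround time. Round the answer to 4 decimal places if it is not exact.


Time quantum = 3
Execution trace:
  J1 runs 3 units, time = 3
  J2 runs 3 units, time = 6
  J3 runs 3 units, time = 9
  J4 runs 3 units, time = 12
  J1 runs 2 units, time = 14
  J2 runs 3 units, time = 17
  J3 runs 3 units, time = 20
  J4 runs 3 units, time = 23
  J2 runs 1 units, time = 24
  J3 runs 3 units, time = 27
  J4 runs 3 units, time = 30
  J3 runs 1 units, time = 31
  J4 runs 1 units, time = 32
Finish times: [14, 24, 31, 32]
Average turnaround = 101/4 = 25.25

25.25


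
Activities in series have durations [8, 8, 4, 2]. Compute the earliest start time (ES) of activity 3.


Activity 3 starts after activities 1 through 2 complete.
Predecessor durations: [8, 8]
ES = 8 + 8 = 16

16


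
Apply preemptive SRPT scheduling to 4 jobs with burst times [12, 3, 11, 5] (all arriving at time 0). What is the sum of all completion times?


Since all jobs arrive at t=0, SRPT equals SPT ordering.
SPT order: [3, 5, 11, 12]
Completion times:
  Job 1: p=3, C=3
  Job 2: p=5, C=8
  Job 3: p=11, C=19
  Job 4: p=12, C=31
Total completion time = 3 + 8 + 19 + 31 = 61

61


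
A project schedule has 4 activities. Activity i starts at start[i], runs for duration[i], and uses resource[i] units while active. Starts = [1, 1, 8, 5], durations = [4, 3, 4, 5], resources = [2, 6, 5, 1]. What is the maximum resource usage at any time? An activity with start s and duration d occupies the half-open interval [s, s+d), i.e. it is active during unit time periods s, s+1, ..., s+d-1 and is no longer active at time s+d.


Each activity i is active on [start_i, start_i + duration_i).
Compute total resource usage per time slot:
  t=0: active resources = [], total = 0
  t=1: active resources = [2, 6], total = 8
  t=2: active resources = [2, 6], total = 8
  t=3: active resources = [2, 6], total = 8
  t=4: active resources = [2], total = 2
  t=5: active resources = [1], total = 1
  t=6: active resources = [1], total = 1
  t=7: active resources = [1], total = 1
  t=8: active resources = [5, 1], total = 6
  t=9: active resources = [5, 1], total = 6
  t=10: active resources = [5], total = 5
  t=11: active resources = [5], total = 5
Peak resource demand = 8

8


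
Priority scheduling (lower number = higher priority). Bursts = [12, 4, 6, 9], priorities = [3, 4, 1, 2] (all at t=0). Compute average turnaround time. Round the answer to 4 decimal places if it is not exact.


Sort by priority (ascending = highest first):
Order: [(1, 6), (2, 9), (3, 12), (4, 4)]
Completion times:
  Priority 1, burst=6, C=6
  Priority 2, burst=9, C=15
  Priority 3, burst=12, C=27
  Priority 4, burst=4, C=31
Average turnaround = 79/4 = 19.75

19.75


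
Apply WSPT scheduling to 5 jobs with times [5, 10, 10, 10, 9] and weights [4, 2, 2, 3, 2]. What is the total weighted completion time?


Compute p/w ratios and sort ascending (WSPT): [(5, 4), (10, 3), (9, 2), (10, 2), (10, 2)]
Compute weighted completion times:
  Job (p=5,w=4): C=5, w*C=4*5=20
  Job (p=10,w=3): C=15, w*C=3*15=45
  Job (p=9,w=2): C=24, w*C=2*24=48
  Job (p=10,w=2): C=34, w*C=2*34=68
  Job (p=10,w=2): C=44, w*C=2*44=88
Total weighted completion time = 269

269


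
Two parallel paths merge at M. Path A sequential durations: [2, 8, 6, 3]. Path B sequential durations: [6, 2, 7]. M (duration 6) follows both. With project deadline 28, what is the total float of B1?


Forward pass: ES(B1) = sum of predecessors on chain B = 0
EF = ES + duration = 0 + 6 = 6
Backward pass: LF(M) = deadline = 28; LS(M) = 28 - 6 = 22
LF(B1) = LS(M) - sum(successors on chain B) = 22 - 9 = 13
LS = LF - duration = 13 - 6 = 7
Total float = LS - ES = 7 - 0 = 7

7


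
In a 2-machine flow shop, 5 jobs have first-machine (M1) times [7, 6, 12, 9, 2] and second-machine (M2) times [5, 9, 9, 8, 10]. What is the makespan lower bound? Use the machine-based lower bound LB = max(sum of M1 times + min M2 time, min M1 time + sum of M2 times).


LB1 = sum(M1 times) + min(M2 times) = 36 + 5 = 41
LB2 = min(M1 times) + sum(M2 times) = 2 + 41 = 43
Lower bound = max(LB1, LB2) = max(41, 43) = 43

43


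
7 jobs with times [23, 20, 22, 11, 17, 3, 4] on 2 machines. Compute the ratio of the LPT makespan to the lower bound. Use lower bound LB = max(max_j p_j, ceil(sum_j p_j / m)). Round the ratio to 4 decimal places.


LPT order: [23, 22, 20, 17, 11, 4, 3]
Machine loads after assignment: [51, 49]
LPT makespan = 51
Lower bound = max(max_job, ceil(total/2)) = max(23, 50) = 50
Ratio = 51 / 50 = 1.02

1.02


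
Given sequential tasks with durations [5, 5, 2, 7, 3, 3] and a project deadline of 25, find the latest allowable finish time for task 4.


LF(activity 4) = deadline - sum of successor durations
Successors: activities 5 through 6 with durations [3, 3]
Sum of successor durations = 6
LF = 25 - 6 = 19

19


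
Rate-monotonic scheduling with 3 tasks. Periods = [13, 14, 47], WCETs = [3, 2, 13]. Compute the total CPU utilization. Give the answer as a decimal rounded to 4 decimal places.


Compute individual utilizations (exact fractions):
  Task 1: C/T = 3/13 (approx. 0.2308)
  Task 2: C/T = 2/14 = 1/7 (approx. 0.1429)
  Task 3: C/T = 13/47 (approx. 0.2766)
Total utilization U = 3/13 + 1/7 + 13/47 = 2781/4277
Rounded to 4 decimal places: U = 0.6502
RM (Liu & Layland) bound for 3 tasks = 0.779763; compare with U = 2781/4277 (approx. 0.650222)
U <= bound, so schedulable by RM sufficient condition.

0.6502


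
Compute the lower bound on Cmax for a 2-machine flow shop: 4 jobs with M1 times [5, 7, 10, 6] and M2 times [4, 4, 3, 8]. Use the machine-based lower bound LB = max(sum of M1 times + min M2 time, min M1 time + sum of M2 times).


LB1 = sum(M1 times) + min(M2 times) = 28 + 3 = 31
LB2 = min(M1 times) + sum(M2 times) = 5 + 19 = 24
Lower bound = max(LB1, LB2) = max(31, 24) = 31

31


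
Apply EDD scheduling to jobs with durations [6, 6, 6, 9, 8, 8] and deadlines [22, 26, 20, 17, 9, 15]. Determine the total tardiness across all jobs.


Sort by due date (EDD order): [(8, 9), (8, 15), (9, 17), (6, 20), (6, 22), (6, 26)]
Compute completion times and tardiness:
  Job 1: p=8, d=9, C=8, tardiness=max(0,8-9)=0
  Job 2: p=8, d=15, C=16, tardiness=max(0,16-15)=1
  Job 3: p=9, d=17, C=25, tardiness=max(0,25-17)=8
  Job 4: p=6, d=20, C=31, tardiness=max(0,31-20)=11
  Job 5: p=6, d=22, C=37, tardiness=max(0,37-22)=15
  Job 6: p=6, d=26, C=43, tardiness=max(0,43-26)=17
Total tardiness = 52

52


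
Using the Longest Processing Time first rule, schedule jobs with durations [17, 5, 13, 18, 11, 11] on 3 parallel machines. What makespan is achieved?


Sort jobs in decreasing order (LPT): [18, 17, 13, 11, 11, 5]
Assign each job to the least loaded machine:
  Machine 1: jobs [18, 5], load = 23
  Machine 2: jobs [17, 11], load = 28
  Machine 3: jobs [13, 11], load = 24
Makespan = max load = 28

28


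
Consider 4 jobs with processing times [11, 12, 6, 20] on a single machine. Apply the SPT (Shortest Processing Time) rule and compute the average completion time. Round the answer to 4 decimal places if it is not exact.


Sort jobs by processing time (SPT order): [6, 11, 12, 20]
Compute completion times sequentially:
  Job 1: processing = 6, completes at 6
  Job 2: processing = 11, completes at 17
  Job 3: processing = 12, completes at 29
  Job 4: processing = 20, completes at 49
Sum of completion times = 101
Average completion time = 101/4 = 25.25

25.25


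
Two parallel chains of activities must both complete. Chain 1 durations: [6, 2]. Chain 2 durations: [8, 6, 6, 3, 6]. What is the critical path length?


Path A total = 6 + 2 = 8
Path B total = 8 + 6 + 6 + 3 + 6 = 29
Critical path = longest path = max(8, 29) = 29

29


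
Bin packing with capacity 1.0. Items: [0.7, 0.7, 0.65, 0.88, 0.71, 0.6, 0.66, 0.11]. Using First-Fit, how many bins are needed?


Place items sequentially using First-Fit:
  Item 0.7 -> new Bin 1
  Item 0.7 -> new Bin 2
  Item 0.65 -> new Bin 3
  Item 0.88 -> new Bin 4
  Item 0.71 -> new Bin 5
  Item 0.6 -> new Bin 6
  Item 0.66 -> new Bin 7
  Item 0.11 -> Bin 1 (now 0.81)
Total bins used = 7

7


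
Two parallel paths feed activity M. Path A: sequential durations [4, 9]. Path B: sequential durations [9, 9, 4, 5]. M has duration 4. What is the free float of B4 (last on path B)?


ES(B4) = sum of predecessors on chain B = 22
EF(B4) = ES + duration = 22 + 5 = 27
Successor of B4 is M. ES(M) = max(sum(A), sum(B)) = max(13, 27) = 27
Free float = ES(successor) - EF(current) = 27 - 27 = 0

0


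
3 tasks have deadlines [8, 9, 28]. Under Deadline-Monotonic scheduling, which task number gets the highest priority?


Sort tasks by relative deadline (ascending):
  Task 1: deadline = 8
  Task 2: deadline = 9
  Task 3: deadline = 28
Priority order (highest first): [1, 2, 3]
Highest priority task = 1

1


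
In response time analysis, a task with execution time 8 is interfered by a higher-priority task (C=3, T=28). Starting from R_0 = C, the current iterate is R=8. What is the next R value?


R_next = C + ceil(R_prev / T_hp) * C_hp
ceil(8 / 28) = ceil(0.2857) = 1
Interference = 1 * 3 = 3
R_next = 8 + 3 = 11

11


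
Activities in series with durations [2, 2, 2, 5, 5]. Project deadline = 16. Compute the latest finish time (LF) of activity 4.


LF(activity 4) = deadline - sum of successor durations
Successors: activities 5 through 5 with durations [5]
Sum of successor durations = 5
LF = 16 - 5 = 11

11


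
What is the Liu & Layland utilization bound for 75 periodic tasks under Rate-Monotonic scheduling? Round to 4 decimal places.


Compute 2^(1/75) = 1.0092848012
Subtract 1: 1.0092848012 - 1 = 0.0092848012
Multiply by n: 75 * 0.0092848012 = 0.6963600900
Round to 4 dp: 0.6964

0.6964


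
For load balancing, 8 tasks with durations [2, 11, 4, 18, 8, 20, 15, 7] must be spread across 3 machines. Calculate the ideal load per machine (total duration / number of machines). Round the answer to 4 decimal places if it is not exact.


Total processing time = 2 + 11 + 4 + 18 + 8 + 20 + 15 + 7 = 85
Number of machines = 3
Ideal balanced load = 85 / 3 = 28.3333

28.3333


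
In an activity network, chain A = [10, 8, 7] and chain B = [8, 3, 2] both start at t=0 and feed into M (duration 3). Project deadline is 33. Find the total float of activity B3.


Forward pass: ES(B3) = sum of predecessors on chain B = 11
EF = ES + duration = 11 + 2 = 13
Backward pass: LF(M) = deadline = 33; LS(M) = 33 - 3 = 30
LF(B3) = LS(M) - sum(successors on chain B) = 30 - 0 = 30
LS = LF - duration = 30 - 2 = 28
Total float = LS - ES = 28 - 11 = 17

17


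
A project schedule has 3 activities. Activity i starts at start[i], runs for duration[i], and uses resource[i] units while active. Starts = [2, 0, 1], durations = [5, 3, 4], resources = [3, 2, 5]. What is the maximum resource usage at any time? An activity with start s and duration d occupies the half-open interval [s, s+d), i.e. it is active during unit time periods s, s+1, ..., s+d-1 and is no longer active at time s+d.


Each activity i is active on [start_i, start_i + duration_i).
Compute total resource usage per time slot:
  t=0: active resources = [2], total = 2
  t=1: active resources = [2, 5], total = 7
  t=2: active resources = [3, 2, 5], total = 10
  t=3: active resources = [3, 5], total = 8
  t=4: active resources = [3, 5], total = 8
  t=5: active resources = [3], total = 3
  t=6: active resources = [3], total = 3
Peak resource demand = 10

10


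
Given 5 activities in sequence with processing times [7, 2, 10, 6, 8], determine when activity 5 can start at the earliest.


Activity 5 starts after activities 1 through 4 complete.
Predecessor durations: [7, 2, 10, 6]
ES = 7 + 2 + 10 + 6 = 25

25


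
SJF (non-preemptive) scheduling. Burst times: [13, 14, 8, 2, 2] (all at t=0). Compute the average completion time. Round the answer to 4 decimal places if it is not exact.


SJF order (ascending): [2, 2, 8, 13, 14]
Completion times:
  Job 1: burst=2, C=2
  Job 2: burst=2, C=4
  Job 3: burst=8, C=12
  Job 4: burst=13, C=25
  Job 5: burst=14, C=39
Average completion = 82/5 = 16.4

16.4


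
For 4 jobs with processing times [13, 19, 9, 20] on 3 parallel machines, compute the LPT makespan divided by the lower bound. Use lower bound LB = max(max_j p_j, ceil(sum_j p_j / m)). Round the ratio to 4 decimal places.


LPT order: [20, 19, 13, 9]
Machine loads after assignment: [20, 19, 22]
LPT makespan = 22
Lower bound = max(max_job, ceil(total/3)) = max(20, 21) = 21
Ratio = 22 / 21 = 1.0476

1.0476


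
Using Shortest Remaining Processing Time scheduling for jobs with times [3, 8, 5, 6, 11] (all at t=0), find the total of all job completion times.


Since all jobs arrive at t=0, SRPT equals SPT ordering.
SPT order: [3, 5, 6, 8, 11]
Completion times:
  Job 1: p=3, C=3
  Job 2: p=5, C=8
  Job 3: p=6, C=14
  Job 4: p=8, C=22
  Job 5: p=11, C=33
Total completion time = 3 + 8 + 14 + 22 + 33 = 80

80


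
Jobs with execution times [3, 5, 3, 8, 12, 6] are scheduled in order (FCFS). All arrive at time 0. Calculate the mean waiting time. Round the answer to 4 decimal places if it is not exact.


FCFS order (as given): [3, 5, 3, 8, 12, 6]
Waiting times:
  Job 1: wait = 0
  Job 2: wait = 3
  Job 3: wait = 8
  Job 4: wait = 11
  Job 5: wait = 19
  Job 6: wait = 31
Sum of waiting times = 72
Average waiting time = 72/6 = 12.0

12.0


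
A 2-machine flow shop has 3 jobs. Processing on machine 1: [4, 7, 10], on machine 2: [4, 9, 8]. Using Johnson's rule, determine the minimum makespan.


Apply Johnson's rule:
  Group 1 (a <= b): [(1, 4, 4), (2, 7, 9)]
  Group 2 (a > b): [(3, 10, 8)]
Optimal job order: [1, 2, 3]
Schedule:
  Job 1: M1 done at 4, M2 done at 8
  Job 2: M1 done at 11, M2 done at 20
  Job 3: M1 done at 21, M2 done at 29
Makespan = 29

29


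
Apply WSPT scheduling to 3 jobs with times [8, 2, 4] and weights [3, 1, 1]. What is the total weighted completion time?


Compute p/w ratios and sort ascending (WSPT): [(2, 1), (8, 3), (4, 1)]
Compute weighted completion times:
  Job (p=2,w=1): C=2, w*C=1*2=2
  Job (p=8,w=3): C=10, w*C=3*10=30
  Job (p=4,w=1): C=14, w*C=1*14=14
Total weighted completion time = 46

46


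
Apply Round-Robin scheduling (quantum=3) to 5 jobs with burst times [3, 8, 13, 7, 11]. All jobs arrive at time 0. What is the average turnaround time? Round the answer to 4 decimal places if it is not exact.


Time quantum = 3
Execution trace:
  J1 runs 3 units, time = 3
  J2 runs 3 units, time = 6
  J3 runs 3 units, time = 9
  J4 runs 3 units, time = 12
  J5 runs 3 units, time = 15
  J2 runs 3 units, time = 18
  J3 runs 3 units, time = 21
  J4 runs 3 units, time = 24
  J5 runs 3 units, time = 27
  J2 runs 2 units, time = 29
  J3 runs 3 units, time = 32
  J4 runs 1 units, time = 33
  J5 runs 3 units, time = 36
  J3 runs 3 units, time = 39
  J5 runs 2 units, time = 41
  J3 runs 1 units, time = 42
Finish times: [3, 29, 42, 33, 41]
Average turnaround = 148/5 = 29.6

29.6


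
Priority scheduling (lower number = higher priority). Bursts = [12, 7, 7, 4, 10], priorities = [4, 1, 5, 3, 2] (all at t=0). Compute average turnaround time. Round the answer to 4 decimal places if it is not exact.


Sort by priority (ascending = highest first):
Order: [(1, 7), (2, 10), (3, 4), (4, 12), (5, 7)]
Completion times:
  Priority 1, burst=7, C=7
  Priority 2, burst=10, C=17
  Priority 3, burst=4, C=21
  Priority 4, burst=12, C=33
  Priority 5, burst=7, C=40
Average turnaround = 118/5 = 23.6

23.6


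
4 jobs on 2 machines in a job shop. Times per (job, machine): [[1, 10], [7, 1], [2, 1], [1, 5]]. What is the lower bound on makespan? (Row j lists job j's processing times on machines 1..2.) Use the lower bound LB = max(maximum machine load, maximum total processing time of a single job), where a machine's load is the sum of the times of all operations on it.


Machine loads:
  Machine 1: 1 + 7 + 2 + 1 = 11
  Machine 2: 10 + 1 + 1 + 5 = 17
Max machine load = 17
Job totals:
  Job 1: 11
  Job 2: 8
  Job 3: 3
  Job 4: 6
Max job total = 11
Lower bound = max(17, 11) = 17

17


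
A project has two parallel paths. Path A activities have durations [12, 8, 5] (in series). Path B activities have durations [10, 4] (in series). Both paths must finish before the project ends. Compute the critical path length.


Path A total = 12 + 8 + 5 = 25
Path B total = 10 + 4 = 14
Critical path = longest path = max(25, 14) = 25

25


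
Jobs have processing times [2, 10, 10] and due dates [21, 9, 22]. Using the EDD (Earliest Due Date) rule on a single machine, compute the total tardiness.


Sort by due date (EDD order): [(10, 9), (2, 21), (10, 22)]
Compute completion times and tardiness:
  Job 1: p=10, d=9, C=10, tardiness=max(0,10-9)=1
  Job 2: p=2, d=21, C=12, tardiness=max(0,12-21)=0
  Job 3: p=10, d=22, C=22, tardiness=max(0,22-22)=0
Total tardiness = 1

1


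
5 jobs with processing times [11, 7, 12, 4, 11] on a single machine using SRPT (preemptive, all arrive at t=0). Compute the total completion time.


Since all jobs arrive at t=0, SRPT equals SPT ordering.
SPT order: [4, 7, 11, 11, 12]
Completion times:
  Job 1: p=4, C=4
  Job 2: p=7, C=11
  Job 3: p=11, C=22
  Job 4: p=11, C=33
  Job 5: p=12, C=45
Total completion time = 4 + 11 + 22 + 33 + 45 = 115

115


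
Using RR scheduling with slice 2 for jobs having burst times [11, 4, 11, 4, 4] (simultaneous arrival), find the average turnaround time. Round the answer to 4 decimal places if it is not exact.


Time quantum = 2
Execution trace:
  J1 runs 2 units, time = 2
  J2 runs 2 units, time = 4
  J3 runs 2 units, time = 6
  J4 runs 2 units, time = 8
  J5 runs 2 units, time = 10
  J1 runs 2 units, time = 12
  J2 runs 2 units, time = 14
  J3 runs 2 units, time = 16
  J4 runs 2 units, time = 18
  J5 runs 2 units, time = 20
  J1 runs 2 units, time = 22
  J3 runs 2 units, time = 24
  J1 runs 2 units, time = 26
  J3 runs 2 units, time = 28
  J1 runs 2 units, time = 30
  J3 runs 2 units, time = 32
  J1 runs 1 units, time = 33
  J3 runs 1 units, time = 34
Finish times: [33, 14, 34, 18, 20]
Average turnaround = 119/5 = 23.8

23.8


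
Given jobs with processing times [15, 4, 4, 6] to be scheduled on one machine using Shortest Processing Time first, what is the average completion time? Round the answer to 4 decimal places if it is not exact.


Sort jobs by processing time (SPT order): [4, 4, 6, 15]
Compute completion times sequentially:
  Job 1: processing = 4, completes at 4
  Job 2: processing = 4, completes at 8
  Job 3: processing = 6, completes at 14
  Job 4: processing = 15, completes at 29
Sum of completion times = 55
Average completion time = 55/4 = 13.75

13.75


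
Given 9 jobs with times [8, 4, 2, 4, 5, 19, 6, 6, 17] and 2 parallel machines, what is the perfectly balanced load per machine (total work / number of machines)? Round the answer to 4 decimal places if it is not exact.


Total processing time = 8 + 4 + 2 + 4 + 5 + 19 + 6 + 6 + 17 = 71
Number of machines = 2
Ideal balanced load = 71 / 2 = 35.5

35.5


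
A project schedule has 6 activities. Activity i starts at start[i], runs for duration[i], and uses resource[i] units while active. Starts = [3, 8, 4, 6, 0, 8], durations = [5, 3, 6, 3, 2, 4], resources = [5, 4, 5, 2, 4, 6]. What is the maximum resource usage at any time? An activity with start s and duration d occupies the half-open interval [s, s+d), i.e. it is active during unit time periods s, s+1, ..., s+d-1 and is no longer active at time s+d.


Each activity i is active on [start_i, start_i + duration_i).
Compute total resource usage per time slot:
  t=0: active resources = [4], total = 4
  t=1: active resources = [4], total = 4
  t=2: active resources = [], total = 0
  t=3: active resources = [5], total = 5
  t=4: active resources = [5, 5], total = 10
  t=5: active resources = [5, 5], total = 10
  t=6: active resources = [5, 5, 2], total = 12
  t=7: active resources = [5, 5, 2], total = 12
  t=8: active resources = [4, 5, 2, 6], total = 17
  t=9: active resources = [4, 5, 6], total = 15
  t=10: active resources = [4, 6], total = 10
  t=11: active resources = [6], total = 6
Peak resource demand = 17

17


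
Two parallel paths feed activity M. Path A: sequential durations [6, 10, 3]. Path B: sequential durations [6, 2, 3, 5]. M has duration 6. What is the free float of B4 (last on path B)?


ES(B4) = sum of predecessors on chain B = 11
EF(B4) = ES + duration = 11 + 5 = 16
Successor of B4 is M. ES(M) = max(sum(A), sum(B)) = max(19, 16) = 19
Free float = ES(successor) - EF(current) = 19 - 16 = 3

3


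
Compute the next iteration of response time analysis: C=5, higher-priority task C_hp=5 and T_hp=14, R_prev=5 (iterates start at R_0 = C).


R_next = C + ceil(R_prev / T_hp) * C_hp
ceil(5 / 14) = ceil(0.3571) = 1
Interference = 1 * 5 = 5
R_next = 5 + 5 = 10

10


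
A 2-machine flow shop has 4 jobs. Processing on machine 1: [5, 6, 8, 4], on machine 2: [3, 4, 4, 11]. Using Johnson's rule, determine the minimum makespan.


Apply Johnson's rule:
  Group 1 (a <= b): [(4, 4, 11)]
  Group 2 (a > b): [(2, 6, 4), (3, 8, 4), (1, 5, 3)]
Optimal job order: [4, 2, 3, 1]
Schedule:
  Job 4: M1 done at 4, M2 done at 15
  Job 2: M1 done at 10, M2 done at 19
  Job 3: M1 done at 18, M2 done at 23
  Job 1: M1 done at 23, M2 done at 26
Makespan = 26

26


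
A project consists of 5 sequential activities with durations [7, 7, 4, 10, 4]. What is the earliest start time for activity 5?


Activity 5 starts after activities 1 through 4 complete.
Predecessor durations: [7, 7, 4, 10]
ES = 7 + 7 + 4 + 10 = 28

28


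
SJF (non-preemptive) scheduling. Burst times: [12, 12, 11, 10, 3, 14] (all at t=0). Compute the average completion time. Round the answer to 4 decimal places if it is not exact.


SJF order (ascending): [3, 10, 11, 12, 12, 14]
Completion times:
  Job 1: burst=3, C=3
  Job 2: burst=10, C=13
  Job 3: burst=11, C=24
  Job 4: burst=12, C=36
  Job 5: burst=12, C=48
  Job 6: burst=14, C=62
Average completion = 186/6 = 31.0

31.0


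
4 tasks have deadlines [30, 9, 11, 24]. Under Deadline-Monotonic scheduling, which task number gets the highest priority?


Sort tasks by relative deadline (ascending):
  Task 2: deadline = 9
  Task 3: deadline = 11
  Task 4: deadline = 24
  Task 1: deadline = 30
Priority order (highest first): [2, 3, 4, 1]
Highest priority task = 2

2


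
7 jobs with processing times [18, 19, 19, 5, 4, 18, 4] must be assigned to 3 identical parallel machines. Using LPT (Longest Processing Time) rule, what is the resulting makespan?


Sort jobs in decreasing order (LPT): [19, 19, 18, 18, 5, 4, 4]
Assign each job to the least loaded machine:
  Machine 1: jobs [19, 5], load = 24
  Machine 2: jobs [19, 4, 4], load = 27
  Machine 3: jobs [18, 18], load = 36
Makespan = max load = 36

36


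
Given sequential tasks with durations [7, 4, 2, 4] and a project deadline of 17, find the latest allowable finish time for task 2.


LF(activity 2) = deadline - sum of successor durations
Successors: activities 3 through 4 with durations [2, 4]
Sum of successor durations = 6
LF = 17 - 6 = 11

11


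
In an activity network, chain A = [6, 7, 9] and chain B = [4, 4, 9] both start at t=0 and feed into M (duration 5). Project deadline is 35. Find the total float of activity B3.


Forward pass: ES(B3) = sum of predecessors on chain B = 8
EF = ES + duration = 8 + 9 = 17
Backward pass: LF(M) = deadline = 35; LS(M) = 35 - 5 = 30
LF(B3) = LS(M) - sum(successors on chain B) = 30 - 0 = 30
LS = LF - duration = 30 - 9 = 21
Total float = LS - ES = 21 - 8 = 13

13


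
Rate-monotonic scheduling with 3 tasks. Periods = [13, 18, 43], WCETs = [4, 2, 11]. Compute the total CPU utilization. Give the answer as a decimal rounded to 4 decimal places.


Compute individual utilizations (exact fractions):
  Task 1: C/T = 4/13 (approx. 0.3077)
  Task 2: C/T = 2/18 = 1/9 (approx. 0.1111)
  Task 3: C/T = 11/43 (approx. 0.2558)
Total utilization U = 4/13 + 1/9 + 11/43 = 3394/5031
Rounded to 4 decimal places: U = 0.6746
RM (Liu & Layland) bound for 3 tasks = 0.779763; compare with U = 3394/5031 (approx. 0.674617)
U <= bound, so schedulable by RM sufficient condition.

0.6746


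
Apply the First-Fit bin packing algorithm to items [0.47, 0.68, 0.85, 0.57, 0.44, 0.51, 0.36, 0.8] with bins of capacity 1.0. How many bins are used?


Place items sequentially using First-Fit:
  Item 0.47 -> new Bin 1
  Item 0.68 -> new Bin 2
  Item 0.85 -> new Bin 3
  Item 0.57 -> new Bin 4
  Item 0.44 -> Bin 1 (now 0.91)
  Item 0.51 -> new Bin 5
  Item 0.36 -> Bin 4 (now 0.93)
  Item 0.8 -> new Bin 6
Total bins used = 6

6


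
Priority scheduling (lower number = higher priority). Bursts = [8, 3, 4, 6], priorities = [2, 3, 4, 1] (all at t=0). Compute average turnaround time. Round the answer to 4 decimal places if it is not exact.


Sort by priority (ascending = highest first):
Order: [(1, 6), (2, 8), (3, 3), (4, 4)]
Completion times:
  Priority 1, burst=6, C=6
  Priority 2, burst=8, C=14
  Priority 3, burst=3, C=17
  Priority 4, burst=4, C=21
Average turnaround = 58/4 = 14.5

14.5


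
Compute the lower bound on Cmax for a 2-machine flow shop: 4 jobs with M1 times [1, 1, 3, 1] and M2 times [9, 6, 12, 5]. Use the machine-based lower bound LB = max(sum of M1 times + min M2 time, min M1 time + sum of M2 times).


LB1 = sum(M1 times) + min(M2 times) = 6 + 5 = 11
LB2 = min(M1 times) + sum(M2 times) = 1 + 32 = 33
Lower bound = max(LB1, LB2) = max(11, 33) = 33

33


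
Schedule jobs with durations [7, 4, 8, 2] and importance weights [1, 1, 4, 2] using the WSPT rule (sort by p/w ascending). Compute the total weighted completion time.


Compute p/w ratios and sort ascending (WSPT): [(2, 2), (8, 4), (4, 1), (7, 1)]
Compute weighted completion times:
  Job (p=2,w=2): C=2, w*C=2*2=4
  Job (p=8,w=4): C=10, w*C=4*10=40
  Job (p=4,w=1): C=14, w*C=1*14=14
  Job (p=7,w=1): C=21, w*C=1*21=21
Total weighted completion time = 79

79


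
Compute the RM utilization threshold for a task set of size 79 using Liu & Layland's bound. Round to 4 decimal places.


Compute 2^(1/79) = 1.0088126194
Subtract 1: 1.0088126194 - 1 = 0.0088126194
Multiply by n: 79 * 0.0088126194 = 0.6961969326
Round to 4 dp: 0.6962

0.6962


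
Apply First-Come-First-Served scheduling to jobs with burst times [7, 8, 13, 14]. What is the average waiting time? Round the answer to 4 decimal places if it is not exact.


FCFS order (as given): [7, 8, 13, 14]
Waiting times:
  Job 1: wait = 0
  Job 2: wait = 7
  Job 3: wait = 15
  Job 4: wait = 28
Sum of waiting times = 50
Average waiting time = 50/4 = 12.5

12.5


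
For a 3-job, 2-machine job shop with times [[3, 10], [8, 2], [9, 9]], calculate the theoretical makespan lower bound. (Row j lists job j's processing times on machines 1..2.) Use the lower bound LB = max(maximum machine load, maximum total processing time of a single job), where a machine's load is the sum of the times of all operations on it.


Machine loads:
  Machine 1: 3 + 8 + 9 = 20
  Machine 2: 10 + 2 + 9 = 21
Max machine load = 21
Job totals:
  Job 1: 13
  Job 2: 10
  Job 3: 18
Max job total = 18
Lower bound = max(21, 18) = 21

21


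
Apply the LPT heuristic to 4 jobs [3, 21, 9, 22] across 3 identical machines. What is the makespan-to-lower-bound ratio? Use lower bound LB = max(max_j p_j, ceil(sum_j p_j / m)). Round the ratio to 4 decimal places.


LPT order: [22, 21, 9, 3]
Machine loads after assignment: [22, 21, 12]
LPT makespan = 22
Lower bound = max(max_job, ceil(total/3)) = max(22, 19) = 22
Ratio = 22 / 22 = 1.0

1.0


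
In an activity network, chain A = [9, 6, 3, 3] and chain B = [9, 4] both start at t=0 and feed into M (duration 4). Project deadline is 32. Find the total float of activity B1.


Forward pass: ES(B1) = sum of predecessors on chain B = 0
EF = ES + duration = 0 + 9 = 9
Backward pass: LF(M) = deadline = 32; LS(M) = 32 - 4 = 28
LF(B1) = LS(M) - sum(successors on chain B) = 28 - 4 = 24
LS = LF - duration = 24 - 9 = 15
Total float = LS - ES = 15 - 0 = 15

15


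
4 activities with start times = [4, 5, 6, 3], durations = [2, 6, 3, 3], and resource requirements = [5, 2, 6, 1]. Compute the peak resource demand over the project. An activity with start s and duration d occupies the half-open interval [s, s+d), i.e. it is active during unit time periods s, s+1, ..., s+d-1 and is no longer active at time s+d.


Each activity i is active on [start_i, start_i + duration_i).
Compute total resource usage per time slot:
  t=0: active resources = [], total = 0
  t=1: active resources = [], total = 0
  t=2: active resources = [], total = 0
  t=3: active resources = [1], total = 1
  t=4: active resources = [5, 1], total = 6
  t=5: active resources = [5, 2, 1], total = 8
  t=6: active resources = [2, 6], total = 8
  t=7: active resources = [2, 6], total = 8
  t=8: active resources = [2, 6], total = 8
  t=9: active resources = [2], total = 2
  t=10: active resources = [2], total = 2
Peak resource demand = 8

8


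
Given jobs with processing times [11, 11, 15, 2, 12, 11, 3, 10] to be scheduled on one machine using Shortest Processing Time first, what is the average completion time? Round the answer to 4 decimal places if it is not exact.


Sort jobs by processing time (SPT order): [2, 3, 10, 11, 11, 11, 12, 15]
Compute completion times sequentially:
  Job 1: processing = 2, completes at 2
  Job 2: processing = 3, completes at 5
  Job 3: processing = 10, completes at 15
  Job 4: processing = 11, completes at 26
  Job 5: processing = 11, completes at 37
  Job 6: processing = 11, completes at 48
  Job 7: processing = 12, completes at 60
  Job 8: processing = 15, completes at 75
Sum of completion times = 268
Average completion time = 268/8 = 33.5

33.5
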